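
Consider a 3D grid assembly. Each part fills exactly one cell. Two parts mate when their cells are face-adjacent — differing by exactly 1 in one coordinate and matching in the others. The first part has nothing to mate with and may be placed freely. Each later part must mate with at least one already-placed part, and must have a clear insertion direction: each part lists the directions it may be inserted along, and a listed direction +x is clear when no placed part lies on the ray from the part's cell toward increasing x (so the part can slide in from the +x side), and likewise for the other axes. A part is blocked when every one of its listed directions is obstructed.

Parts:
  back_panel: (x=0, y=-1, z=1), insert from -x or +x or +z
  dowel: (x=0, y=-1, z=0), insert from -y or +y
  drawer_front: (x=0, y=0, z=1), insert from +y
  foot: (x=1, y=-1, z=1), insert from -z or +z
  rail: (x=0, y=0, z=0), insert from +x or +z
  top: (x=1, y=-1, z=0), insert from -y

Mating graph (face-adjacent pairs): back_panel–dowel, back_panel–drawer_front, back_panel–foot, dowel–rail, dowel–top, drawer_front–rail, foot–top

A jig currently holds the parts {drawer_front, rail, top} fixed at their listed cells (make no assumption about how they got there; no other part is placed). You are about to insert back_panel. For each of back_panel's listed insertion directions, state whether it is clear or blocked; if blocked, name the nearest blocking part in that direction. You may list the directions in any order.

-x: ray from back_panel(0, -1, 1) has no placed part ⇒ clear
+x: ray from back_panel(0, -1, 1) has no placed part ⇒ clear
+z: ray from back_panel(0, -1, 1) has no placed part ⇒ clear

+x: clear; +z: clear; -x: clear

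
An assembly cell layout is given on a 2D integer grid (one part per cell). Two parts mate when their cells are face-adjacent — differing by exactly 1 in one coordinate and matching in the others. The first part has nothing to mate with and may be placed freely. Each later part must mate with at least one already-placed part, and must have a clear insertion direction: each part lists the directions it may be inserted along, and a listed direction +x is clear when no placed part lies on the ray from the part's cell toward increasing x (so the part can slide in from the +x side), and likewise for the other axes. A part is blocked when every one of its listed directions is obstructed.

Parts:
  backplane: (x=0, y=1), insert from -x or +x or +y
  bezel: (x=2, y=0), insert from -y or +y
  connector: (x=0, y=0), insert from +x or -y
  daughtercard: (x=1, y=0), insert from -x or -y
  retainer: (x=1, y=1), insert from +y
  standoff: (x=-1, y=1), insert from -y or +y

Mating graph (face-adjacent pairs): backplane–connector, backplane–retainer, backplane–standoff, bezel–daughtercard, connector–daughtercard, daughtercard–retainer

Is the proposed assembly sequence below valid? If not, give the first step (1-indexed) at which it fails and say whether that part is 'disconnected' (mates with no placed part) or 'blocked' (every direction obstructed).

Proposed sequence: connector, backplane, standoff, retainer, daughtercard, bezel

Valid

1. connector@(0, 0) [+x clear] — {connector}
2. backplane@(0, 1) [-x clear] — {backplane, connector}
3. standoff@(-1, 1) [-y clear] — {backplane, connector, standoff}
4. retainer@(1, 1) [+y clear] — {backplane, connector, retainer, standoff}
5. daughtercard@(1, 0) [-y clear] — {backplane, connector, daughtercard, retainer, standoff}
6. bezel@(2, 0) [-y clear] — {backplane, bezel, connector, daughtercard, retainer, standoff}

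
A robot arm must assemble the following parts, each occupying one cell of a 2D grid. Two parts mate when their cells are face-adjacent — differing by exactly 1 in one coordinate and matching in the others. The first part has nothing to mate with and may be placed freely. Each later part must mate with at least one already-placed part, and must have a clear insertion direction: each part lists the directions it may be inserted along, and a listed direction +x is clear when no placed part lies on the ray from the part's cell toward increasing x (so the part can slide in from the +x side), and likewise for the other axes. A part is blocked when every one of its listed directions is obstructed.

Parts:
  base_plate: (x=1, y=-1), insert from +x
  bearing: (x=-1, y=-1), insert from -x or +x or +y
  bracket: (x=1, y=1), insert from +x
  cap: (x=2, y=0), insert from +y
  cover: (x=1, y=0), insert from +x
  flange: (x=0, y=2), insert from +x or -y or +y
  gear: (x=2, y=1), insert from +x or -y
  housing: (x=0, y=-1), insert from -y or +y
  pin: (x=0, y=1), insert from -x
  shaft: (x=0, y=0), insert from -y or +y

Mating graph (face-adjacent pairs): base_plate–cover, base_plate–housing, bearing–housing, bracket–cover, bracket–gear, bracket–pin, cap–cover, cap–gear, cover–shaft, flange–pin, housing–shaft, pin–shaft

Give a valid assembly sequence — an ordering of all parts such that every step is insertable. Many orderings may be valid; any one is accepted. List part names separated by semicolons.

1. shaft@(0, 0) [-y clear] — {shaft}
2. pin@(0, 1) [-x clear] — {pin, shaft}
3. flange@(0, 2) [+x clear] — {flange, pin, shaft}
4. cover@(1, 0) [+x clear] — {cover, flange, pin, shaft}
5. cap@(2, 0) [+y clear] — {cap, cover, flange, pin, shaft}
6. housing@(0, -1) [-y clear] — {cap, cover, flange, housing, pin, shaft}
7. base_plate@(1, -1) [+x clear] — {base_plate, cap, cover, flange, housing, pin, shaft}
8. bracket@(1, 1) [+x clear] — {base_plate, bracket, cap, cover, flange, housing, pin, shaft}
9. gear@(2, 1) [+x clear] — {base_plate, bracket, cap, cover, flange, gear, housing, pin, shaft}
10. bearing@(-1, -1) [-x clear] — {base_plate, bearing, bracket, cap, cover, flange, gear, housing, pin, shaft}

shaft; pin; flange; cover; cap; housing; base_plate; bracket; gear; bearing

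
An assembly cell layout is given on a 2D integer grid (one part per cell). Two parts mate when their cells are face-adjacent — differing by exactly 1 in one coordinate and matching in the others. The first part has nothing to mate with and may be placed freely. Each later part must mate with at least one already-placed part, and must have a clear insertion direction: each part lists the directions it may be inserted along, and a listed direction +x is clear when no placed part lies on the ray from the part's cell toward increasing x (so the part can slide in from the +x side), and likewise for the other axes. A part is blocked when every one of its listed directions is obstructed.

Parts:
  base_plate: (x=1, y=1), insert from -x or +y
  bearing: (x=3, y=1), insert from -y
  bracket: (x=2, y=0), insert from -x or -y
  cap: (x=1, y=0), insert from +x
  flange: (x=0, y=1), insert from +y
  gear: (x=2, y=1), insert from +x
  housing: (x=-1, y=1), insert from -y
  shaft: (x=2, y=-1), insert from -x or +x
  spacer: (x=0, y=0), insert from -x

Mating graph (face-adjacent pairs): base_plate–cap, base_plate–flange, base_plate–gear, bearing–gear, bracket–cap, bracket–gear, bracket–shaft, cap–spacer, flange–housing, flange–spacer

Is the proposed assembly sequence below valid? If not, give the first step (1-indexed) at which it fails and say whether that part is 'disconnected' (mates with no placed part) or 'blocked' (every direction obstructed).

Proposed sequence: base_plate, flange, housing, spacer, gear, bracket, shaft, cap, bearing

Invalid at step 8 (blocked)

1. base_plate@(1, 1) [-x clear] — {base_plate}
2. flange@(0, 1) [+y clear] — {base_plate, flange}
3. housing@(-1, 1) [-y clear] — {base_plate, flange, housing}
4. spacer@(0, 0) [-x clear] — {base_plate, flange, housing, spacer}
5. gear@(2, 1) [+x clear] — {base_plate, flange, gear, housing, spacer}
6. bracket@(2, 0) [-y clear] — {base_plate, bracket, flange, gear, housing, spacer}
7. shaft@(2, -1) [-x clear] — {base_plate, bracket, flange, gear, housing, shaft, spacer}
8. cap@(1, 0) — +x all obstructed ⇒ blocked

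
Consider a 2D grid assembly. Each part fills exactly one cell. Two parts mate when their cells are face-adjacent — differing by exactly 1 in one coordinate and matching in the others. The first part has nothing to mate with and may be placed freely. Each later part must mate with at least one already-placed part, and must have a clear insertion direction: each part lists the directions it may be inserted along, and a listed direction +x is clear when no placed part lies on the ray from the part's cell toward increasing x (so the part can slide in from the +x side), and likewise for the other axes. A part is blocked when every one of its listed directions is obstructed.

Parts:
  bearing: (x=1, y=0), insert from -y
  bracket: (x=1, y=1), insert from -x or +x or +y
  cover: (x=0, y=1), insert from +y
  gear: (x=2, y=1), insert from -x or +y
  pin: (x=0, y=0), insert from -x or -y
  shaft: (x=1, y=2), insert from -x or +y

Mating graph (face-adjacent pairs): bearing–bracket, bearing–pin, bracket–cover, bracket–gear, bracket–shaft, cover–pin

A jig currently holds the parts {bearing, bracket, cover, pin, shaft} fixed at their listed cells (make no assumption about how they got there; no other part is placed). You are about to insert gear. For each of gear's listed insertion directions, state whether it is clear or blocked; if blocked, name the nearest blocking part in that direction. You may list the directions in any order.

+y: clear; -x: blocked by bracket

-x: nearest on ray is bracket@(1, 1) ⇒ blocked
+y: ray from gear(2, 1) has no placed part ⇒ clear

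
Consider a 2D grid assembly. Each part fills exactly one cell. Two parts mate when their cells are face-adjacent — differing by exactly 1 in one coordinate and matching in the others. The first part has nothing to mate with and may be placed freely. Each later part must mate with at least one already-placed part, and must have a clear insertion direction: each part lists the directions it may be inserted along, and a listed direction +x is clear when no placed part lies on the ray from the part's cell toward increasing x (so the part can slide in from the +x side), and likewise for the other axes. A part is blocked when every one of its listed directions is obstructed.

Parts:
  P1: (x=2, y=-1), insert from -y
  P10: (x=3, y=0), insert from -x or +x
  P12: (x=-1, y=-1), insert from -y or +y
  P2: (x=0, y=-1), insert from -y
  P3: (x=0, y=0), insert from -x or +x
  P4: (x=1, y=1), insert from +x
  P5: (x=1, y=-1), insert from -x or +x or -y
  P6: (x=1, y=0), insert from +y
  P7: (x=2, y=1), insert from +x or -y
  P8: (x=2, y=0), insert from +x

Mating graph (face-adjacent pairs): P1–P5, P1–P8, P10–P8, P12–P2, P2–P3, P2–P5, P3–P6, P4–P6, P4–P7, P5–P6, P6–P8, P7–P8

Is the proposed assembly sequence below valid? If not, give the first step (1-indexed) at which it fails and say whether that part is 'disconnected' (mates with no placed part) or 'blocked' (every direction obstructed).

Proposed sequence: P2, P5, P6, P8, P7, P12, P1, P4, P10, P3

Invalid at step 8 (blocked)

1. P2@(0, -1) [-y clear] — {P2}
2. P5@(1, -1) [+x clear] — {P2, P5}
3. P6@(1, 0) [+y clear] — {P2, P5, P6}
4. P8@(2, 0) [+x clear] — {P2, P5, P6, P8}
5. P7@(2, 1) [+x clear] — {P2, P5, P6, P7, P8}
6. P12@(-1, -1) [-y clear] — {P12, P2, P5, P6, P7, P8}
7. P1@(2, -1) [-y clear] — {P1, P12, P2, P5, P6, P7, P8}
8. P4@(1, 1) — +x all obstructed ⇒ blocked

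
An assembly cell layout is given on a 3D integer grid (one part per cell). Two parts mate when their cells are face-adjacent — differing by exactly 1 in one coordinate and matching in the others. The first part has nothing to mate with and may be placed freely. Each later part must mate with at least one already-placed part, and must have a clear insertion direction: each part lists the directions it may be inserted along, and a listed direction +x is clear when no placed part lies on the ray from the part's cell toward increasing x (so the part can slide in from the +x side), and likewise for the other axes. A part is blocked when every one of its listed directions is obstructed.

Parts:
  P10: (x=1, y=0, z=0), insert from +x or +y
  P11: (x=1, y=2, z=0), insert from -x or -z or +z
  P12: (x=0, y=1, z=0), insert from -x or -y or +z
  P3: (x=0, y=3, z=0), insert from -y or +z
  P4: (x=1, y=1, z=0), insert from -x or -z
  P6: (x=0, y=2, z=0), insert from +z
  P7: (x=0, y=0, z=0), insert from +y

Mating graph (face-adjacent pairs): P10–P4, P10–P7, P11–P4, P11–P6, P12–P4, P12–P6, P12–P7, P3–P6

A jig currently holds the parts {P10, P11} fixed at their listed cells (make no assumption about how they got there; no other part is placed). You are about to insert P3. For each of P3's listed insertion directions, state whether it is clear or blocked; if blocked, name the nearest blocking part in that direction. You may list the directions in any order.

-y: ray from P3(0, 3, 0) has no placed part ⇒ clear
+z: ray from P3(0, 3, 0) has no placed part ⇒ clear

+z: clear; -y: clear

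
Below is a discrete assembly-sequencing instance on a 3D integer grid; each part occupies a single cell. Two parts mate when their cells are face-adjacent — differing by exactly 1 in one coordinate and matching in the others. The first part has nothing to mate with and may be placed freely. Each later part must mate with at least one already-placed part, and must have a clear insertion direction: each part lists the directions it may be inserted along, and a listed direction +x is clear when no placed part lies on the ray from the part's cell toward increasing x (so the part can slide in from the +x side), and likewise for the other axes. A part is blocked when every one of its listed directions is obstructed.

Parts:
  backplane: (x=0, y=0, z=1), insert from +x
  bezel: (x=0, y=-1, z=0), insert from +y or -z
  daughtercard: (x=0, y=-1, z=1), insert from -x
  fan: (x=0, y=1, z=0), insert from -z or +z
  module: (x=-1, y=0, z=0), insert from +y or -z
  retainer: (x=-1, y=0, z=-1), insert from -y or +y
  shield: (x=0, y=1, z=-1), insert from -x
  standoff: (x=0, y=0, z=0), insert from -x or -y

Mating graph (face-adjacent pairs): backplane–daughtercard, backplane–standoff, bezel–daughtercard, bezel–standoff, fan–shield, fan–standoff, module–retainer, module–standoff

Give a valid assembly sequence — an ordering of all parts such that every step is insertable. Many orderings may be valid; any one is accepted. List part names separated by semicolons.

1. fan@(0, 1, 0) [-z clear] — {fan}
2. shield@(0, 1, -1) [-x clear] — {fan, shield}
3. standoff@(0, 0, 0) [-x clear] — {fan, shield, standoff}
4. backplane@(0, 0, 1) [+x clear] — {backplane, fan, shield, standoff}
5. daughtercard@(0, -1, 1) [-x clear] — {backplane, daughtercard, fan, shield, standoff}
6. module@(-1, 0, 0) [+y clear] — {backplane, daughtercard, fan, module, shield, standoff}
7. retainer@(-1, 0, -1) [-y clear] — {backplane, daughtercard, fan, module, retainer, shield, standoff}
8. bezel@(0, -1, 0) [-z clear] — {backplane, bezel, daughtercard, fan, module, retainer, shield, standoff}

fan; shield; standoff; backplane; daughtercard; module; retainer; bezel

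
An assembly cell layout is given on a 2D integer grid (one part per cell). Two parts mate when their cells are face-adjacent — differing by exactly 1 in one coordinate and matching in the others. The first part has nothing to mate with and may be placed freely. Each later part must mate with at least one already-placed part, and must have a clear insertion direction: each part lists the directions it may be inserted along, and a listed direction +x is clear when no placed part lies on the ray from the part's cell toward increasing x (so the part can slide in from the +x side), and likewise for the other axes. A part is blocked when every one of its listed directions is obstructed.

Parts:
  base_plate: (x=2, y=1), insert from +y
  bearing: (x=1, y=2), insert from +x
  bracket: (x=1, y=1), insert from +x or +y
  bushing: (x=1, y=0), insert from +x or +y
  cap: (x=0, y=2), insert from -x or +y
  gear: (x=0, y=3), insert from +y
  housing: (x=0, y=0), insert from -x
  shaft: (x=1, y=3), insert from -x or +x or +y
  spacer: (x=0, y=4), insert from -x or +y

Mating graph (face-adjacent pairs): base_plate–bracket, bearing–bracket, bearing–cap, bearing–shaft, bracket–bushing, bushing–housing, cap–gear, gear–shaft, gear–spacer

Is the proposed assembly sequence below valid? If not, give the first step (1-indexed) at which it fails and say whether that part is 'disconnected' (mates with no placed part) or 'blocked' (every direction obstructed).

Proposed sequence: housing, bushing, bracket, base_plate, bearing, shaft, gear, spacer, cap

1. housing@(0, 0) [-x clear] — {housing}
2. bushing@(1, 0) [+x clear] — {bushing, housing}
3. bracket@(1, 1) [+x clear] — {bracket, bushing, housing}
4. base_plate@(2, 1) [+y clear] — {base_plate, bracket, bushing, housing}
5. bearing@(1, 2) [+x clear] — {base_plate, bearing, bracket, bushing, housing}
6. shaft@(1, 3) [-x clear] — {base_plate, bearing, bracket, bushing, housing, shaft}
7. gear@(0, 3) [+y clear] — {base_plate, bearing, bracket, bushing, gear, housing, shaft}
8. spacer@(0, 4) [-x clear] — {base_plate, bearing, bracket, bushing, gear, housing, shaft, spacer}
9. cap@(0, 2) [-x clear] — {base_plate, bearing, bracket, bushing, cap, gear, housing, shaft, spacer}

Valid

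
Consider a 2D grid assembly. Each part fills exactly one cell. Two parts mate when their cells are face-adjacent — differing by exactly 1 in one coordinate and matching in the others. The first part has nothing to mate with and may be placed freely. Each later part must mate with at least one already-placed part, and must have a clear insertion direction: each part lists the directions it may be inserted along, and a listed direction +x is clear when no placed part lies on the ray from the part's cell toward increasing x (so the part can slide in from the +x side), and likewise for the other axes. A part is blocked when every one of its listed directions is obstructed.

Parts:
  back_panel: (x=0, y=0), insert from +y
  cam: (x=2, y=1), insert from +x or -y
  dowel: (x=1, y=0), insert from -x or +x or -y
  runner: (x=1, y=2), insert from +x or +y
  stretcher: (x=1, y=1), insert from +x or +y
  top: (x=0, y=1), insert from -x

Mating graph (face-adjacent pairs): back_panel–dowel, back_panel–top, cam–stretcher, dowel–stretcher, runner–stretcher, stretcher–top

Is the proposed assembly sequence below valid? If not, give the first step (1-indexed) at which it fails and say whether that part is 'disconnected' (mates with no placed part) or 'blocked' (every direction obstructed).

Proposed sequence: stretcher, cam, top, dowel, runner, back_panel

1. stretcher@(1, 1) [+x clear] — {stretcher}
2. cam@(2, 1) [+x clear] — {cam, stretcher}
3. top@(0, 1) [-x clear] — {cam, stretcher, top}
4. dowel@(1, 0) [-x clear] — {cam, dowel, stretcher, top}
5. runner@(1, 2) [+x clear] — {cam, dowel, runner, stretcher, top}
6. back_panel@(0, 0) — +y all obstructed ⇒ blocked

Invalid at step 6 (blocked)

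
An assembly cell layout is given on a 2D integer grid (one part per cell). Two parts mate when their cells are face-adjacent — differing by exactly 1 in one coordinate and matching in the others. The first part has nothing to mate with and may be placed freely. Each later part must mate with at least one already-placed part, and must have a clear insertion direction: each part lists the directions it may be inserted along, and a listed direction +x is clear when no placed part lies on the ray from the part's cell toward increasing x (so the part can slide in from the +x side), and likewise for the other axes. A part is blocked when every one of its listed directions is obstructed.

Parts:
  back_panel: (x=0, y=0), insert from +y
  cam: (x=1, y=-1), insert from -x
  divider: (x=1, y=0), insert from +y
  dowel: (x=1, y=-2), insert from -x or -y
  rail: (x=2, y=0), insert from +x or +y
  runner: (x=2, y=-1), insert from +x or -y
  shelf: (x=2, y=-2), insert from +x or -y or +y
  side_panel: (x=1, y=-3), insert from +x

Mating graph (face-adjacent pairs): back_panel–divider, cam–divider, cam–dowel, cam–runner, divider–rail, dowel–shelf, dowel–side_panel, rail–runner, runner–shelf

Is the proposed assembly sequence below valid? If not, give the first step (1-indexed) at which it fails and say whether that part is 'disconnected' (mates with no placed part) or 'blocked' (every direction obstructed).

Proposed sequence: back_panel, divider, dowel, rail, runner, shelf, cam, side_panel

Invalid at step 3 (disconnected)

1. back_panel@(0, 0) [+y clear] — {back_panel}
2. divider@(1, 0) [+y clear] — {back_panel, divider}
3. dowel@(1, -2) — no placed neighbour ⇒ disconnected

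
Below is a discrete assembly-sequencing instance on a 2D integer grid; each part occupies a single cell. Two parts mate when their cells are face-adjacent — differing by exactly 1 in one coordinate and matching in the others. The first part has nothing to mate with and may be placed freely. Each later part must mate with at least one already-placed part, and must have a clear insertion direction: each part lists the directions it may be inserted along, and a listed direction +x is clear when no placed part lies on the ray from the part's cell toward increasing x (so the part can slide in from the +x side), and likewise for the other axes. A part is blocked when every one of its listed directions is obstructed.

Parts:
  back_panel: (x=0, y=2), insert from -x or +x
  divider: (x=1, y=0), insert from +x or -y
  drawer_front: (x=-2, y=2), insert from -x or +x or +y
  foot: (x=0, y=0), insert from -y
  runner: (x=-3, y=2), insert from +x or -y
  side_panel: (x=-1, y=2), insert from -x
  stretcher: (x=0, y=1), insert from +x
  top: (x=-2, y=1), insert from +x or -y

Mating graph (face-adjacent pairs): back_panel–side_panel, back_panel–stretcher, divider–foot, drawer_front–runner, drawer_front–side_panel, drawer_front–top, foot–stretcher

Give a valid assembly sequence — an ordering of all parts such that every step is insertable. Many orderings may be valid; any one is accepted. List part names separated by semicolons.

1. foot@(0, 0) [-y clear] — {foot}
2. divider@(1, 0) [+x clear] — {divider, foot}
3. stretcher@(0, 1) [+x clear] — {divider, foot, stretcher}
4. back_panel@(0, 2) [-x clear] — {back_panel, divider, foot, stretcher}
5. side_panel@(-1, 2) [-x clear] — {back_panel, divider, foot, side_panel, stretcher}
6. drawer_front@(-2, 2) [-x clear] — {back_panel, divider, drawer_front, foot, side_panel, stretcher}
7. runner@(-3, 2) [-y clear] — {back_panel, divider, drawer_front, foot, runner, side_panel, stretcher}
8. top@(-2, 1) [-y clear] — {back_panel, divider, drawer_front, foot, runner, side_panel, stretcher, top}

foot; divider; stretcher; back_panel; side_panel; drawer_front; runner; top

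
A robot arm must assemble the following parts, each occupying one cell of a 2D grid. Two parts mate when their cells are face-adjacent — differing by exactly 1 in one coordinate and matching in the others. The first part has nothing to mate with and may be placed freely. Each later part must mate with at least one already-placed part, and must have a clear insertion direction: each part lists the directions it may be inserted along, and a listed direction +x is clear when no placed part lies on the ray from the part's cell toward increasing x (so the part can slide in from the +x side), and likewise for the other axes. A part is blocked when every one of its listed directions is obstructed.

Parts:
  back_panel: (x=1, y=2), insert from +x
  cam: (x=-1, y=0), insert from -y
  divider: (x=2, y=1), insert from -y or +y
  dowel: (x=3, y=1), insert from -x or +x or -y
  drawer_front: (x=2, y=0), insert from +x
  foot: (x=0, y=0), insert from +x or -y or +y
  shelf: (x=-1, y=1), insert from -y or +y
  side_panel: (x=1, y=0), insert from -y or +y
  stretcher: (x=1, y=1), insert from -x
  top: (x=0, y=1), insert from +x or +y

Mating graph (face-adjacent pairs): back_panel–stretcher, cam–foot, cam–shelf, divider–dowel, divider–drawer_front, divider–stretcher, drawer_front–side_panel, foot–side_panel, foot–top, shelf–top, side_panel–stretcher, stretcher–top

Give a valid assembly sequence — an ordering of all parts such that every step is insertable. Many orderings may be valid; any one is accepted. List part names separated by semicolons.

1. back_panel@(1, 2) [+x clear] — {back_panel}
2. stretcher@(1, 1) [-x clear] — {back_panel, stretcher}
3. divider@(2, 1) [-y clear] — {back_panel, divider, stretcher}
4. top@(0, 1) [+y clear] — {back_panel, divider, stretcher, top}
5. side_panel@(1, 0) [-y clear] — {back_panel, divider, side_panel, stretcher, top}
6. foot@(0, 0) [-y clear] — {back_panel, divider, foot, side_panel, stretcher, top}
7. shelf@(-1, 1) [-y clear] — {back_panel, divider, foot, shelf, side_panel, stretcher, top}
8. cam@(-1, 0) [-y clear] — {back_panel, cam, divider, foot, shelf, side_panel, stretcher, top}
9. dowel@(3, 1) [+x clear] — {back_panel, cam, divider, dowel, foot, shelf, side_panel, stretcher, top}
10. drawer_front@(2, 0) [+x clear] — {back_panel, cam, divider, dowel, drawer_front, foot, shelf, side_panel, stretcher, top}

back_panel; stretcher; divider; top; side_panel; foot; shelf; cam; dowel; drawer_front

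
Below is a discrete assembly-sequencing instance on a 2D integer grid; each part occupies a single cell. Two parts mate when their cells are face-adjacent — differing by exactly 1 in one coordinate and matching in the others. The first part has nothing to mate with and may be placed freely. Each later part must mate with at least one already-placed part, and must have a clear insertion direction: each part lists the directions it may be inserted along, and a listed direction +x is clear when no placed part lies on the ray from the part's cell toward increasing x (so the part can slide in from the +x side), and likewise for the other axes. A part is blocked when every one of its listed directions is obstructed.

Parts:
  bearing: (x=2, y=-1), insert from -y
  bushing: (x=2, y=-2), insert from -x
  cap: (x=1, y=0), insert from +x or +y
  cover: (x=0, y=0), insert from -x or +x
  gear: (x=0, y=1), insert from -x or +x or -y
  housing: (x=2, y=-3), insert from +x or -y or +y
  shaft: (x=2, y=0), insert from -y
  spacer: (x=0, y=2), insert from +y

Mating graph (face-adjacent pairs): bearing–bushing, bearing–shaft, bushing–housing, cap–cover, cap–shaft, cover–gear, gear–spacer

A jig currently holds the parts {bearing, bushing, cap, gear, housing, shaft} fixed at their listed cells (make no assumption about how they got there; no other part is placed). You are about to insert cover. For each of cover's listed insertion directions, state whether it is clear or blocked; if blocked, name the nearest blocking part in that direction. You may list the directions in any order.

-x: ray from cover(0, 0) has no placed part ⇒ clear
+x: nearest on ray is cap@(1, 0) ⇒ blocked

+x: blocked by cap; -x: clear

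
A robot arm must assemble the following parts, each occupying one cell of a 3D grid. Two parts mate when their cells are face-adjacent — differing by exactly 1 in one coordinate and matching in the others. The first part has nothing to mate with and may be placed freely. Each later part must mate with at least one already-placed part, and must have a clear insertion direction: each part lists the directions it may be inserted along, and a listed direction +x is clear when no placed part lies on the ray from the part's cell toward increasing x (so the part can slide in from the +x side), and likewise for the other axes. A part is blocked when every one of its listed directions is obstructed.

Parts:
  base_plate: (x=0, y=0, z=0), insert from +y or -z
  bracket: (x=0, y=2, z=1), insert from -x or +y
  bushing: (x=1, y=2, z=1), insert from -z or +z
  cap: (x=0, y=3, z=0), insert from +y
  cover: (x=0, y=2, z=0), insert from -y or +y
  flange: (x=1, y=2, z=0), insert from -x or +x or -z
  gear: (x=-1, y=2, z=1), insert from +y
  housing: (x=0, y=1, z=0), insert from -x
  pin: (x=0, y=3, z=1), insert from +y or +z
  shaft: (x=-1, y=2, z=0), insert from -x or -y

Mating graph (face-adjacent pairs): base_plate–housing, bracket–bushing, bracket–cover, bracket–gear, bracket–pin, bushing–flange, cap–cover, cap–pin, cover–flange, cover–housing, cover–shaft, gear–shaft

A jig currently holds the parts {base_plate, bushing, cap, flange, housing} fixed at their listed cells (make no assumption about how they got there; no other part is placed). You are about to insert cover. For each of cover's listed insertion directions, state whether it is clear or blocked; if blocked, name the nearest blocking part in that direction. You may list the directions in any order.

+y: blocked by cap; -y: blocked by housing

-y: nearest on ray is housing@(0, 1, 0) ⇒ blocked
+y: nearest on ray is cap@(0, 3, 0) ⇒ blocked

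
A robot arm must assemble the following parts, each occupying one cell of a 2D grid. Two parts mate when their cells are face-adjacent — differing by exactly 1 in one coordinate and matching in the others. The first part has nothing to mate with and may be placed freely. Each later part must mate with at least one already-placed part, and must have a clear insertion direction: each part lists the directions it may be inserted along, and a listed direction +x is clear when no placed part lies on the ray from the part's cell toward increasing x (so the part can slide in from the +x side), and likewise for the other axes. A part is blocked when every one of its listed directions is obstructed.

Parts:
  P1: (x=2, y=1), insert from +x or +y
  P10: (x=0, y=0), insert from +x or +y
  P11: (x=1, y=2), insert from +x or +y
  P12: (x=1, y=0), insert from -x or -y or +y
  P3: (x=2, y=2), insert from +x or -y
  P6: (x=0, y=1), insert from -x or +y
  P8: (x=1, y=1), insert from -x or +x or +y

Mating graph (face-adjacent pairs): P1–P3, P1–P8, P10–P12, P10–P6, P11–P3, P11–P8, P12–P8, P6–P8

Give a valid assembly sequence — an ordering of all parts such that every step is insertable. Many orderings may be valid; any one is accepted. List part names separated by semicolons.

P11; P3; P1; P8; P12; P10; P6

1. P11@(1, 2) [+x clear] — {P11}
2. P3@(2, 2) [+x clear] — {P11, P3}
3. P1@(2, 1) [+x clear] — {P1, P11, P3}
4. P8@(1, 1) [-x clear] — {P1, P11, P3, P8}
5. P12@(1, 0) [-x clear] — {P1, P11, P12, P3, P8}
6. P10@(0, 0) [+y clear] — {P1, P10, P11, P12, P3, P8}
7. P6@(0, 1) [-x clear] — {P1, P10, P11, P12, P3, P6, P8}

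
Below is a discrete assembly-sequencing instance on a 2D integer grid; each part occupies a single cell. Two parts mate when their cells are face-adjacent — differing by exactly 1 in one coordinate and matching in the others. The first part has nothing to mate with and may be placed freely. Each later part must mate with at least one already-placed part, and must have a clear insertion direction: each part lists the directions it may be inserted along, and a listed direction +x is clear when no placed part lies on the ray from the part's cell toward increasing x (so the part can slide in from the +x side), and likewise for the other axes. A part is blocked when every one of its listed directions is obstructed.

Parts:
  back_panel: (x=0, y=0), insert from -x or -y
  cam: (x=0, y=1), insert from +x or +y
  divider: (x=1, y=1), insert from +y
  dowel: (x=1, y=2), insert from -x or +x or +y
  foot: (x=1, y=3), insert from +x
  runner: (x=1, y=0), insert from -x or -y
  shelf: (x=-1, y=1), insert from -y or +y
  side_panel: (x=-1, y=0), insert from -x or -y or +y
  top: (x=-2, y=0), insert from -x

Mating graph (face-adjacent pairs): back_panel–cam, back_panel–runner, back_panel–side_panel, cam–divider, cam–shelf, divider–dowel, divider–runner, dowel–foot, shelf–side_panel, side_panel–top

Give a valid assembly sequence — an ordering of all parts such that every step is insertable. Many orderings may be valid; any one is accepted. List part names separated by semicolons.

1. top@(-2, 0) [-x clear] — {top}
2. side_panel@(-1, 0) [-y clear] — {side_panel, top}
3. back_panel@(0, 0) [-y clear] — {back_panel, side_panel, top}
4. cam@(0, 1) [+x clear] — {back_panel, cam, side_panel, top}
5. divider@(1, 1) [+y clear] — {back_panel, cam, divider, side_panel, top}
6. dowel@(1, 2) [-x clear] — {back_panel, cam, divider, dowel, side_panel, top}
7. foot@(1, 3) [+x clear] — {back_panel, cam, divider, dowel, foot, side_panel, top}
8. runner@(1, 0) [-y clear] — {back_panel, cam, divider, dowel, foot, runner, side_panel, top}
9. shelf@(-1, 1) [+y clear] — {back_panel, cam, divider, dowel, foot, runner, shelf, side_panel, top}

top; side_panel; back_panel; cam; divider; dowel; foot; runner; shelf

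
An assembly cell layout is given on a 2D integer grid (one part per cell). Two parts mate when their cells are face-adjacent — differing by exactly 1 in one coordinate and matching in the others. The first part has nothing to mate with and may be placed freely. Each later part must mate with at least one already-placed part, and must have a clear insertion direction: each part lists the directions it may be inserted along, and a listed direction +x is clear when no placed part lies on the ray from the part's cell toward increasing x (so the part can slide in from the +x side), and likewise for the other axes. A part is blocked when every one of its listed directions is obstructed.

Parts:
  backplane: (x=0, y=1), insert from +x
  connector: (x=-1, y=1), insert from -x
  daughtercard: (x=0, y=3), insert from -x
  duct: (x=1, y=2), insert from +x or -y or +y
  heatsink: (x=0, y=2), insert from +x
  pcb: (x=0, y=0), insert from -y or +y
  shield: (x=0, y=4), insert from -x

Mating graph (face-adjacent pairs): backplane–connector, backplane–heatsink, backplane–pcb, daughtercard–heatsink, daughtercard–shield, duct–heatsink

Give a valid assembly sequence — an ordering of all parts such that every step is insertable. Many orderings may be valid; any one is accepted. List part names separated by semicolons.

daughtercard; shield; heatsink; backplane; connector; duct; pcb

1. daughtercard@(0, 3) [-x clear] — {daughtercard}
2. shield@(0, 4) [-x clear] — {daughtercard, shield}
3. heatsink@(0, 2) [+x clear] — {daughtercard, heatsink, shield}
4. backplane@(0, 1) [+x clear] — {backplane, daughtercard, heatsink, shield}
5. connector@(-1, 1) [-x clear] — {backplane, connector, daughtercard, heatsink, shield}
6. duct@(1, 2) [+x clear] — {backplane, connector, daughtercard, duct, heatsink, shield}
7. pcb@(0, 0) [-y clear] — {backplane, connector, daughtercard, duct, heatsink, pcb, shield}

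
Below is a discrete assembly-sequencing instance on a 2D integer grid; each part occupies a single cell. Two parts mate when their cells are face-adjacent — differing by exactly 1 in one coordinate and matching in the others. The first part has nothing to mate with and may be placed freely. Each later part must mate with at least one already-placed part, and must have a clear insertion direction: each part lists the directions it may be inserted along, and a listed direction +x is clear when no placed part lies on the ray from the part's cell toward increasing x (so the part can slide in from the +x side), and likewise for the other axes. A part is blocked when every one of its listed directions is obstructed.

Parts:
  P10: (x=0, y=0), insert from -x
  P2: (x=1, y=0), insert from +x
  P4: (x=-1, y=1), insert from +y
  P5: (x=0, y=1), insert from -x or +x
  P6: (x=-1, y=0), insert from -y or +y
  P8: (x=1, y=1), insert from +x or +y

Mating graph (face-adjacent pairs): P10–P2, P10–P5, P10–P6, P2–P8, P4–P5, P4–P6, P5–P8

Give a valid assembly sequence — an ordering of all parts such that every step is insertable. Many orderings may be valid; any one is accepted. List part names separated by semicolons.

1. P10@(0, 0) [-x clear] — {P10}
2. P2@(1, 0) [+x clear] — {P10, P2}
3. P8@(1, 1) [+x clear] — {P10, P2, P8}
4. P5@(0, 1) [-x clear] — {P10, P2, P5, P8}
5. P4@(-1, 1) [+y clear] — {P10, P2, P4, P5, P8}
6. P6@(-1, 0) [-y clear] — {P10, P2, P4, P5, P6, P8}

P10; P2; P8; P5; P4; P6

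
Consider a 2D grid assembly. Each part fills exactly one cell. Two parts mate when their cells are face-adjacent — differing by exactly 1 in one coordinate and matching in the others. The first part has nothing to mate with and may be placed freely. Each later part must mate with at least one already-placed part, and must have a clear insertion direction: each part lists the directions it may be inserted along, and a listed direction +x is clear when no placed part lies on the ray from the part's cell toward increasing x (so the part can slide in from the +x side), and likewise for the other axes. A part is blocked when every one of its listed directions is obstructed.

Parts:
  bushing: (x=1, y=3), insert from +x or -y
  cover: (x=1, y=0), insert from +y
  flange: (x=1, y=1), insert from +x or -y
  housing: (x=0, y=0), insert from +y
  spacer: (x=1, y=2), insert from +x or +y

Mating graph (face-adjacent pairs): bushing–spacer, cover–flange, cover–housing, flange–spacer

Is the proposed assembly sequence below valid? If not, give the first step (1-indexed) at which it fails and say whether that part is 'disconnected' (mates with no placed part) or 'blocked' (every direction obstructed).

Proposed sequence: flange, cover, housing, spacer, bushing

1. flange@(1, 1) [+x clear] — {flange}
2. cover@(1, 0) — +y all obstructed ⇒ blocked

Invalid at step 2 (blocked)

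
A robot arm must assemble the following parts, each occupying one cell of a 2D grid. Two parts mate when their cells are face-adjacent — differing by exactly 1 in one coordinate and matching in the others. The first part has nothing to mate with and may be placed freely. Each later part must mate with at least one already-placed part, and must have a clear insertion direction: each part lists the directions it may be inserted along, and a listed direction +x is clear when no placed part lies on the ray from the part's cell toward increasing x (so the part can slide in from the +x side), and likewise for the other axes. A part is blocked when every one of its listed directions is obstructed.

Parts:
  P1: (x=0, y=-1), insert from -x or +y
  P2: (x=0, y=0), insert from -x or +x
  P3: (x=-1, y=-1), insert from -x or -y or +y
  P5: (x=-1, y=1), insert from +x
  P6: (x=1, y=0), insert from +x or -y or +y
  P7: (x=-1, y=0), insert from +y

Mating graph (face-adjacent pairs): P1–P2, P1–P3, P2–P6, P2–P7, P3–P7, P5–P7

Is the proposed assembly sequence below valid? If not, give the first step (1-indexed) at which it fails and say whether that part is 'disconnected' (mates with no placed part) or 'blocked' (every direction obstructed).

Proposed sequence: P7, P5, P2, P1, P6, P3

1. P7@(-1, 0) [+y clear] — {P7}
2. P5@(-1, 1) [+x clear] — {P5, P7}
3. P2@(0, 0) [+x clear] — {P2, P5, P7}
4. P1@(0, -1) [-x clear] — {P1, P2, P5, P7}
5. P6@(1, 0) [+x clear] — {P1, P2, P5, P6, P7}
6. P3@(-1, -1) [-x clear] — {P1, P2, P3, P5, P6, P7}

Valid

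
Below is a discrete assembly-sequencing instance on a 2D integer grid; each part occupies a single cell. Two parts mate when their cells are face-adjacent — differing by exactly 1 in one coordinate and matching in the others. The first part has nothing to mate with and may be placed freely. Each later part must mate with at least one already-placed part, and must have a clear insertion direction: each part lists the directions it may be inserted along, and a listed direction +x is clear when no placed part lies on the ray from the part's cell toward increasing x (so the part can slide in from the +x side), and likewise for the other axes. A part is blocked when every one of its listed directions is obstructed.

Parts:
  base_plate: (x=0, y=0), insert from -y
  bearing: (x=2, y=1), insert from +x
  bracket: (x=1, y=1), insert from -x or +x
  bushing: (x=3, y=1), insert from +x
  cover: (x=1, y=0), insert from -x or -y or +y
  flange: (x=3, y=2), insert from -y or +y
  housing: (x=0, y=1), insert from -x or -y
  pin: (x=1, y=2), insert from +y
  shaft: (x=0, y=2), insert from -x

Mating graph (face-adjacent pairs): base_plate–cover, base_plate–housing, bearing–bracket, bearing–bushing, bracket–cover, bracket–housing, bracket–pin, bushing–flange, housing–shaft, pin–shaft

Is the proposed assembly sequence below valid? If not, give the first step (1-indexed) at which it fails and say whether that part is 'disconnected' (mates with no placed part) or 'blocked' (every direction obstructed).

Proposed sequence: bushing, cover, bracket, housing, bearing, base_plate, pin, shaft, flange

1. bushing@(3, 1) [+x clear] — {bushing}
2. cover@(1, 0) — no placed neighbour ⇒ disconnected

Invalid at step 2 (disconnected)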